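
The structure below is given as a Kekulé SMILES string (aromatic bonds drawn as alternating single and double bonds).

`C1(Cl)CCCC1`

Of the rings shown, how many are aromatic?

0

The SMILES encodes a five-membered saturated carbon ring.
The 5-membered ring has only sp³ atoms, so it is not fully conjugated — not aromatic (cyclopentane).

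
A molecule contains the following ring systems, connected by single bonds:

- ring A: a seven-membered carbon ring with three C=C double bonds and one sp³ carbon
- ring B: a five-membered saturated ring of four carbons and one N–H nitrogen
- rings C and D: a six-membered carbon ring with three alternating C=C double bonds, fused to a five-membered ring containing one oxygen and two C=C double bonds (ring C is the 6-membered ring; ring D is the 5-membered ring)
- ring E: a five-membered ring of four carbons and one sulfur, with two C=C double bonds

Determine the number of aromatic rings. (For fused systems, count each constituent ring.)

Ring A has one sp³ carbon, so it is not fully conjugated — not aromatic (cycloheptatriene).
Ring B has only sp³ atoms, so it is not fully conjugated — not aromatic (pyrrolidine).
Rings C and D form a fused bicyclic system (with one oxygen) with 9 sp² atoms and 10 π electrons from ring double bonds plus a heteroatom lone pair. 10 = 4(2)+2, so the system is aromatic and both rings count as aromatic (benzofuran).
Ring E is planar and fully conjugated; 2 ring double bonds (4 π electrons) plus a heteroatom lone pair (2) give 6 π electrons. Since 6 = 4n+2 (n=1), ring E is aromatic (thiophene).
Aromatic: C, D, E. Total: 3.

3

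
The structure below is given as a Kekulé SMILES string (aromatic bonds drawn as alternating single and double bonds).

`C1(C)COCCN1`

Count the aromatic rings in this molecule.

The SMILES encodes a six-membered saturated ring with an oxygen and an N–H nitrogen at positions 1 and 4.
The 6-membered ring with one oxygen and one N–H (1,4) has only sp³ atoms, so it is not fully conjugated — not aromatic (morpholine).

0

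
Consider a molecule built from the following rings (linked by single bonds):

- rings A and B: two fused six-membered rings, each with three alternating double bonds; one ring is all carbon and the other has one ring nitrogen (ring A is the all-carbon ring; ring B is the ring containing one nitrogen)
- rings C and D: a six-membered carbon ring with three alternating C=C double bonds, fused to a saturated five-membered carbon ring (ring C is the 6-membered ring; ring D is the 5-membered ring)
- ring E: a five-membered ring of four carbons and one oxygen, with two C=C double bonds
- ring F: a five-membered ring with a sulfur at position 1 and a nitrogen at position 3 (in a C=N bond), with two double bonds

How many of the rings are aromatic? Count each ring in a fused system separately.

Rings A and B form a fused bicyclic system (with one nitrogen) with 10 sp² atoms and 10 π electrons from ring double bonds. 10 = 4(2)+2, so the system is aromatic and both rings count as aromatic (quinoline).
Ring C has a continuous p-orbital overlap around the ring; 3 ring double bonds give 6 π electrons. 6 = 4(1)+2, so ring C is aromatic (benzene ring).
Ring D has three sp³ carbons, so it is not fully conjugated — not aromatic (cyclopentane ring).
Ring E has a continuous p-orbital overlap around the ring; 2 ring double bonds (4 π electrons) plus a heteroatom lone pair (2) give 6 π electrons. Since 6 = 4n+2 (n=1), ring E is aromatic (furan).
Ring F has a continuous p-orbital overlap around the ring; 2 ring double bonds (4 π electrons) plus a heteroatom lone pair (2) give 6 π electrons. That satisfies 4n+2 with n=1, so ring F is aromatic (thiazole).
Aromatic: A, B, C, E, F. Total: 5.

5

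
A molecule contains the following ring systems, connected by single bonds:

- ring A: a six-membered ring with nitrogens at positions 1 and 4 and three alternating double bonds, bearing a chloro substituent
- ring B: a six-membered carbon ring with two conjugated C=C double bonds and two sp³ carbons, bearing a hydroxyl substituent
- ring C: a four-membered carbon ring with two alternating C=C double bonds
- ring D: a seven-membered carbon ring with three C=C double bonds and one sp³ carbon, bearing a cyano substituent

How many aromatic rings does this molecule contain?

Ring A is fully conjugated (every ring atom contributes a p orbital); 3 ring double bonds give 6 π electrons. 6 = 4(1)+2, so ring A is aromatic (pyrazine).
Ring B has two sp³ carbons, so it is not fully conjugated — not aromatic (1,3-cyclohexadiene).
Ring C has only sp² ring atoms; a planar conformation would have a fully conjugated π system of 4 electrons. But 4 = 4(1), which is 4n not 4n+2, so ring C is not aromatic (cyclobutadiene) — cyclobutadiene is antiaromatic and distorts to a rectangle.
Ring D has one sp³ carbon, so it is not fully conjugated — not aromatic (cycloheptatriene).
Aromatic: A. Total: 1.

1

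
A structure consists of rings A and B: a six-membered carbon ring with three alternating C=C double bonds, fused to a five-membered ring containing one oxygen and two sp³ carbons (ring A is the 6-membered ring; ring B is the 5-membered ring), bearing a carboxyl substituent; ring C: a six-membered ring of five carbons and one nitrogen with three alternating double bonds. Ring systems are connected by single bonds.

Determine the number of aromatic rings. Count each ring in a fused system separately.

2

Ring A is fully conjugated (every ring atom contributes a p orbital); 3 ring double bonds give 6 π electrons. 6 = 4(1)+2, so ring A is aromatic (benzene ring).
Ring B has two sp³ carbons, so it is not fully conjugated — not aromatic (oxolane ring).
Ring C has a continuous p-orbital overlap around the ring; 3 ring double bonds give 6 π electrons. That satisfies 4n+2 with n=1, so ring C is aromatic (pyridine).
Aromatic: A, C. Total: 2.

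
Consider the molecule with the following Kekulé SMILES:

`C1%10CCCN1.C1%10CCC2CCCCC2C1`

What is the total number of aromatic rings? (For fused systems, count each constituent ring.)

The SMILES encodes a five-membered saturated ring of four carbons and one N–H nitrogen; two fused six-membered saturated carbon rings.
The 5-membered ring with one N–H has only sp³ atoms, so it is not fully conjugated — not aromatic (pyrrolidine).
The 6-membered ring has only sp³ atoms, so it is not fully conjugated — not aromatic (cyclohexane ring).
The second 6-membered ring has only sp³ atoms, so it is not fully conjugated — not aromatic (cyclohexane ring).
None of the rings are aromatic. Total: 0.

0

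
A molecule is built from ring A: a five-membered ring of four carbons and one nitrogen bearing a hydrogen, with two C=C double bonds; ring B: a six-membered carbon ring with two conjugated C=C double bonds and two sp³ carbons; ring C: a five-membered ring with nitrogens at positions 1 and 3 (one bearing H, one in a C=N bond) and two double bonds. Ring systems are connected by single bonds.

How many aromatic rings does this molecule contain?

2

Ring A has a continuous p-orbital overlap around the ring; 2 ring double bonds (4 π electrons) plus a heteroatom lone pair (2) give 6 π electrons. 6 = 4(1)+2, so ring A is aromatic (pyrrole).
Ring B has two sp³ carbons, so it is not fully conjugated — not aromatic (1,3-cyclohexadiene).
Ring C is fully conjugated (every ring atom contributes a p orbital); 2 ring double bonds (4 π electrons) plus a heteroatom lone pair (2) give 6 π electrons. 6 = 4(1)+2, so ring C is aromatic (imidazole).
Aromatic: A, C. Total: 2.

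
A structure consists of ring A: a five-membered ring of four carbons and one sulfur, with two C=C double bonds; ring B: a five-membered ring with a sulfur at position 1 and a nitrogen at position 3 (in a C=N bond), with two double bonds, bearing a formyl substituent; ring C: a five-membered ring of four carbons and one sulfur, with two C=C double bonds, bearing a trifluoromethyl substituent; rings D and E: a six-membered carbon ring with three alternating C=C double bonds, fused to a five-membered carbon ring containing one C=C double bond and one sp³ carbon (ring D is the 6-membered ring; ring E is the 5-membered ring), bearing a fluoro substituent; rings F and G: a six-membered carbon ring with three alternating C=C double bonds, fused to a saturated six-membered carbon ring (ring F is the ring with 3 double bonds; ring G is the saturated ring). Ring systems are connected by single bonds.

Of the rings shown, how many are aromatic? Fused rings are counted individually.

5

Ring A is fully conjugated (every ring atom contributes a p orbital); 2 ring double bonds (4 π electrons) plus a heteroatom lone pair (2) give 6 π electrons. Since 6 = 4n+2 (n=1), ring A is aromatic (thiophene).
Ring B is fully conjugated (every ring atom contributes a p orbital); 2 ring double bonds (4 π electrons) plus a heteroatom lone pair (2) give 6 π electrons. That satisfies 4n+2 with n=1, so ring B is aromatic (thiazole).
Ring C is fully conjugated (every ring atom contributes a p orbital); 2 ring double bonds (4 π electrons) plus a heteroatom lone pair (2) give 6 π electrons. 6 = 4(1)+2, so ring C is aromatic (thiophene).
Ring D has a continuous p-orbital overlap around the ring; 3 ring double bonds give 6 π electrons. That satisfies 4n+2 with n=1, so ring D is aromatic (benzene ring).
Ring E has one sp³ carbon, so it is not fully conjugated — not aromatic (cyclopentene ring).
Ring F is planar and fully conjugated; 3 ring double bonds give 6 π electrons. Since 6 = 4n+2 (n=1), ring F is aromatic (benzene ring).
Ring G has four sp³ carbons, so it is not fully conjugated — not aromatic (cyclohexane ring).
Aromatic: A, B, C, D, F. Total: 5.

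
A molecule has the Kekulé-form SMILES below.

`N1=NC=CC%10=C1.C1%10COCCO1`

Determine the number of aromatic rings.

The SMILES encodes a six-membered ring with two adjacent nitrogens and three alternating double bonds; a six-membered saturated ring with oxygens at positions 1 and 4.
The 6-membered ring with two nitrogens (1,2) is fully conjugated (every ring atom contributes a p orbital); 3 ring double bonds give 6 π electrons. That satisfies 4n+2 with n=1, so it is aromatic (pyridazine).
The 6-membered ring with two oxygens (1,4) has only sp³ atoms, so it is not fully conjugated — not aromatic (1,4-dioxane).
1 of the 2 rings is aromatic. Total: 1.

1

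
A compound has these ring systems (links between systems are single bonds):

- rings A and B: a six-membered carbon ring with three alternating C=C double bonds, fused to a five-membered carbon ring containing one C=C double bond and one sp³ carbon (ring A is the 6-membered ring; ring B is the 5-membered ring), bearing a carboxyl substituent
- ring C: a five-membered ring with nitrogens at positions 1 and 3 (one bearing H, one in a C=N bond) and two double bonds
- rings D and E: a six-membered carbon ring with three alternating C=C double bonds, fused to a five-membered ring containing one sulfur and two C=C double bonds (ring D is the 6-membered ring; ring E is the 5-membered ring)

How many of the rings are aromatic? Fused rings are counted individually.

Ring A is fully conjugated (every ring atom contributes a p orbital); 3 ring double bonds give 6 π electrons. Since 6 = 4n+2 (n=1), ring A is aromatic (benzene ring).
Ring B has one sp³ carbon, so it is not fully conjugated — not aromatic (cyclopentene ring).
Ring C has a continuous p-orbital overlap around the ring; 2 ring double bonds (4 π electrons) plus a heteroatom lone pair (2) give 6 π electrons. 6 = 4(1)+2, so ring C is aromatic (imidazole).
Rings D and E form a fused bicyclic system (with one sulfur) with 9 sp² atoms and 10 π electrons from ring double bonds plus a heteroatom lone pair. 10 = 4(2)+2, so the system is aromatic and both rings count as aromatic (benzothiophene).
Aromatic: A, C, D, E. Total: 4.

4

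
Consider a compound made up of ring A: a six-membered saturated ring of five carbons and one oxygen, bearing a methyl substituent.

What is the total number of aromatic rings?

Ring A has only sp³ atoms, so it is not fully conjugated — not aromatic (tetrahydropyran).

0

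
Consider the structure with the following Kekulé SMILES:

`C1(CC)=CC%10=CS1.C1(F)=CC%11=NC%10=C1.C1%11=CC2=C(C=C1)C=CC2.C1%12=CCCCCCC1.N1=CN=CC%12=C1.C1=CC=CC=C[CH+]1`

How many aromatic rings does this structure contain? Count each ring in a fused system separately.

The SMILES encodes a five-membered ring of four carbons and one sulfur, with two C=C double bonds; a six-membered ring of five carbons and one nitrogen with three alternating double bonds; a six-membered carbon ring with three alternating C=C double bonds, fused to a five-membered carbon ring containing one C=C double bond and one sp³ carbon; an eight-membered carbon ring with one C=C double bond; a six-membered ring with nitrogens at positions 1 and 3 and three alternating double bonds; a seven-membered all-carbon ring bearing a positive charge on one carbon, with three C=C double bonds.
The 5-membered ring with one sulfur is planar and fully conjugated; 2 ring double bonds (4 π electrons) plus a heteroatom lone pair (2) give 6 π electrons. Since 6 = 4n+2 (n=1), it is aromatic (thiophene).
The 6-membered ring with one nitrogen is planar and fully conjugated; 3 ring double bonds give 6 π electrons. That satisfies 4n+2 with n=1, so it is aromatic (pyridine).
The 6-membered ring is fully conjugated (every ring atom contributes a p orbital); 3 ring double bonds give 6 π electrons. Since 6 = 4n+2 (n=1), it is aromatic (benzene ring).
The 5-membered ring has one sp³ carbon, so it is not fully conjugated — not aromatic (cyclopentene ring).
The 8-membered ring has six sp³ carbons, so it is not fully conjugated — not aromatic (cyclooctene).
The 6-membered ring with two nitrogens (1,3) is planar and fully conjugated; 3 ring double bonds give 6 π electrons. That satisfies 4n+2 with n=1, so it is aromatic (pyrimidine).
The 7-membered ring is fully conjugated (every ring atom contributes a p orbital); 3 ring double bonds (6 π electrons) plus the carbocation's empty p orbital (0, but keeps the ring conjugated) give 6 π electrons. That satisfies 4n+2 with n=1, so it is aromatic (tropylium cation).
5 of the 7 rings are aromatic. Total: 5.

5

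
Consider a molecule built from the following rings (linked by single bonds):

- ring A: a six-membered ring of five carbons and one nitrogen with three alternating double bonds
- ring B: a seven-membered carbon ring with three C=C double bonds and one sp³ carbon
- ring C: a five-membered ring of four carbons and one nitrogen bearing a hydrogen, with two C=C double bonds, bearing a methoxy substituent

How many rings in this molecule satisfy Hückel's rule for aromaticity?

2

Ring A has a continuous p-orbital overlap around the ring; 3 ring double bonds give 6 π electrons. 6 = 4(1)+2, so ring A is aromatic (pyridine).
Ring B has one sp³ carbon, so it is not fully conjugated — not aromatic (cycloheptatriene).
Ring C has a continuous p-orbital overlap around the ring; 2 ring double bonds (4 π electrons) plus a heteroatom lone pair (2) give 6 π electrons. That satisfies 4n+2 with n=1, so ring C is aromatic (pyrrole).
Aromatic: A, C. Total: 2.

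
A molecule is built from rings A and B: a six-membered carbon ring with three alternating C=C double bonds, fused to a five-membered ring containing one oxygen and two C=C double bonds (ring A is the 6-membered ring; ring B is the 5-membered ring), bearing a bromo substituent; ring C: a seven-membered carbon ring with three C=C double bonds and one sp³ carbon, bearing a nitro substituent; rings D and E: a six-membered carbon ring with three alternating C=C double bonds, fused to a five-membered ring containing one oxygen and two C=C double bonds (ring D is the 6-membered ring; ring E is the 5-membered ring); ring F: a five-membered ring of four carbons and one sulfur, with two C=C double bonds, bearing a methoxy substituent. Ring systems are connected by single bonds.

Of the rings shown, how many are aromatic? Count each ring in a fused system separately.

5

Rings A and B form a fused bicyclic system (with one oxygen) with 9 sp² atoms and 10 π electrons from ring double bonds plus a heteroatom lone pair. 10 = 4(2)+2, so the system is aromatic and both rings count as aromatic (benzofuran).
Ring C has one sp³ carbon, so it is not fully conjugated — not aromatic (cycloheptatriene).
Rings D and E form a fused bicyclic system (with one oxygen) with 9 sp² atoms and 10 π electrons from ring double bonds plus a heteroatom lone pair. 10 = 4(2)+2, so the system is aromatic and both rings count as aromatic (benzofuran).
Ring F is planar and fully conjugated; 2 ring double bonds (4 π electrons) plus a heteroatom lone pair (2) give 6 π electrons. Since 6 = 4n+2 (n=1), ring F is aromatic (thiophene).
Aromatic: A, B, D, E, F. Total: 5.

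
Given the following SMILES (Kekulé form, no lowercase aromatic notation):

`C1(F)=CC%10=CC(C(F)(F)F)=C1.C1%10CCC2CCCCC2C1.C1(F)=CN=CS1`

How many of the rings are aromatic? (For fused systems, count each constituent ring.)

The SMILES encodes a six-membered carbon ring with three alternating C=C double bonds; two fused six-membered saturated carbon rings; a five-membered ring with a sulfur at position 1 and a nitrogen at position 3 (in a C=N bond), with two double bonds.
The 6-membered ring is fully conjugated (every ring atom contributes a p orbital); 3 ring double bonds give 6 π electrons. That satisfies 4n+2 with n=1, so it is aromatic (benzene).
The second 6-membered ring has only sp³ atoms, so it is not fully conjugated — not aromatic (cyclohexane ring).
The third 6-membered ring has only sp³ atoms, so it is not fully conjugated — not aromatic (cyclohexane ring).
The 5-membered ring with one sulfur and one =N– is fully conjugated (every ring atom contributes a p orbital); 2 ring double bonds (4 π electrons) plus a heteroatom lone pair (2) give 6 π electrons. Since 6 = 4n+2 (n=1), it is aromatic (thiazole).
2 of the 4 rings are aromatic. Total: 2.

2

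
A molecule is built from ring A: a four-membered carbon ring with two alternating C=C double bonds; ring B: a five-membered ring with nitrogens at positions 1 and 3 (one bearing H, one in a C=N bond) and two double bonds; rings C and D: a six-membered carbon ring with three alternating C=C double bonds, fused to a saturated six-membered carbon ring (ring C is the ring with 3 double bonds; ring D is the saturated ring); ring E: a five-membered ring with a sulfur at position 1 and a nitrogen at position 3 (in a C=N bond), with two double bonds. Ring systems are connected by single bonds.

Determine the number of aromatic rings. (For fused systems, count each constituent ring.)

Ring A has only sp² ring atoms; a planar conformation would have a fully conjugated π system of 4 electrons. But 4 = 4(1), which is 4n not 4n+2, so ring A is not aromatic (cyclobutadiene) — cyclobutadiene is antiaromatic and distorts to a rectangle.
Ring B is fully conjugated (every ring atom contributes a p orbital); 2 ring double bonds (4 π electrons) plus a heteroatom lone pair (2) give 6 π electrons. That satisfies 4n+2 with n=1, so ring B is aromatic (imidazole).
Ring C has a continuous p-orbital overlap around the ring; 3 ring double bonds give 6 π electrons. Since 6 = 4n+2 (n=1), ring C is aromatic (benzene ring).
Ring D has four sp³ carbons, so it is not fully conjugated — not aromatic (cyclohexane ring).
Ring E is fully conjugated (every ring atom contributes a p orbital); 2 ring double bonds (4 π electrons) plus a heteroatom lone pair (2) give 6 π electrons. That satisfies 4n+2 with n=1, so ring E is aromatic (thiazole).
Aromatic: B, C, E. Total: 3.

3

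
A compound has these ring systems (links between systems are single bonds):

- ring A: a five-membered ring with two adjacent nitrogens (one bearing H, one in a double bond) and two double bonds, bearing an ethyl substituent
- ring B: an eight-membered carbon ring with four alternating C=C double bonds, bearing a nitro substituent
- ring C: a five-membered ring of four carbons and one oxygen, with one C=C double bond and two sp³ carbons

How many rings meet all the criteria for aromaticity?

1

Ring A is fully conjugated (every ring atom contributes a p orbital); 2 ring double bonds (4 π electrons) plus a heteroatom lone pair (2) give 6 π electrons. That satisfies 4n+2 with n=1, so ring A is aromatic (pyrazole).
Ring B has only sp² ring atoms; a planar conformation would have a fully conjugated π system of 8 electrons. But 8 = 4(2), which is 4n not 4n+2, so ring B is not aromatic (cyclooctatetraene) — cyclooctatetraene distorts into a non-planar tub to avoid antiaromaticity.
Ring C has two sp³ carbons, so it is not fully conjugated — not aromatic (2,3-dihydrofuran).
Aromatic: A. Total: 1.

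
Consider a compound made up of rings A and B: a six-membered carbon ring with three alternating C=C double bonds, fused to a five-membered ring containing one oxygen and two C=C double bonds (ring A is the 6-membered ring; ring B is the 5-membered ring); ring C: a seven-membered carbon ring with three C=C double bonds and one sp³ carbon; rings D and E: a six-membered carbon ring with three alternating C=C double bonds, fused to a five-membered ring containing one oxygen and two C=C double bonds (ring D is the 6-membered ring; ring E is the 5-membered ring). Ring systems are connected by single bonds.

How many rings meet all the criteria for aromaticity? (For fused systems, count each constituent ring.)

Rings A and B form a fused bicyclic system (with one oxygen) with 9 sp² atoms and 10 π electrons from ring double bonds plus a heteroatom lone pair. 10 = 4(2)+2, so the system is aromatic and both rings count as aromatic (benzofuran).
Ring C has one sp³ carbon, so it is not fully conjugated — not aromatic (cycloheptatriene).
Rings D and E form a fused bicyclic system (with one oxygen) with 9 sp² atoms and 10 π electrons from ring double bonds plus a heteroatom lone pair. 10 = 4(2)+2, so the system is aromatic and both rings count as aromatic (benzofuran).
Aromatic: A, B, D, E. Total: 4.

4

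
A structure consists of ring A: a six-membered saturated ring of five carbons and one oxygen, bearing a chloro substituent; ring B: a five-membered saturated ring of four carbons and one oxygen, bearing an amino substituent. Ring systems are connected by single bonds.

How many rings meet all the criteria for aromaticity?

Ring A has only sp³ atoms, so it is not fully conjugated — not aromatic (tetrahydropyran).
Ring B has only sp³ atoms, so it is not fully conjugated — not aromatic (tetrahydrofuran).
No ring is aromatic. Total: 0.

0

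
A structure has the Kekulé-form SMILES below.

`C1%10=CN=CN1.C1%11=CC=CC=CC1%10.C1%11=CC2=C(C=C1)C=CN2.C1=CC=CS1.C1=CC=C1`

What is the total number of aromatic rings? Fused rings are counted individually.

The SMILES encodes a five-membered ring with nitrogens at positions 1 and 3 (one bearing H, one in a C=N bond) and two double bonds; a seven-membered carbon ring with three C=C double bonds and one sp³ carbon; a six-membered carbon ring with three alternating C=C double bonds, fused to a five-membered ring containing one N–H nitrogen and two C=C double bonds; a five-membered ring of four carbons and one sulfur, with two C=C double bonds; a four-membered carbon ring with two alternating C=C double bonds.
The 5-membered ring with two nitrogens (one N–H, one =N–) has a continuous p-orbital overlap around the ring; 2 ring double bonds (4 π electrons) plus a heteroatom lone pair (2) give 6 π electrons. Since 6 = 4n+2 (n=1), it is aromatic (imidazole).
The 7-membered ring has one sp³ carbon, so it is not fully conjugated — not aromatic (cycloheptatriene).
The fused 6/5-membered bicyclic (with one N–H) is a single π system with 9 sp² atoms and 10 π electrons from ring double bonds plus a heteroatom lone pair. 10 = 4(2)+2, so the system is aromatic and both rings count as aromatic (indole).
The 5-membered ring with one sulfur has a continuous p-orbital overlap around the ring; 2 ring double bonds (4 π electrons) plus a heteroatom lone pair (2) give 6 π electrons. Since 6 = 4n+2 (n=1), it is aromatic (thiophene).
The 4-membered ring has only sp² ring atoms; a planar conformation would have a fully conjugated π system of 4 electrons. But 4 = 4(1), which is 4n not 4n+2, so it is not aromatic (cyclobutadiene) — cyclobutadiene is antiaromatic and distorts to a rectangle.
4 of the 6 rings are aromatic. Total: 4.

4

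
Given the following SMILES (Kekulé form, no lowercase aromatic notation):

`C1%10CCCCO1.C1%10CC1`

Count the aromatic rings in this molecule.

The SMILES encodes a six-membered saturated ring of five carbons and one oxygen; a three-membered saturated carbon ring.
The 6-membered ring with one oxygen has only sp³ atoms, so it is not fully conjugated — not aromatic (tetrahydropyran).
The 3-membered ring has only sp³ atoms, so it is not fully conjugated — not aromatic (cyclopropane).
None of the rings are aromatic. Total: 0.

0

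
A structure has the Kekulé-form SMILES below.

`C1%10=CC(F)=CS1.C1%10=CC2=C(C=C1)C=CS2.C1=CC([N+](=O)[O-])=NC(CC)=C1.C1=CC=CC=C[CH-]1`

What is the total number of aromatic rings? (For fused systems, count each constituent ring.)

4

The SMILES encodes a five-membered ring of four carbons and one sulfur, with two C=C double bonds; a six-membered carbon ring with three alternating C=C double bonds, fused to a five-membered ring containing one sulfur and two C=C double bonds; a six-membered ring of five carbons and one nitrogen with three alternating double bonds; a seven-membered all-carbon ring bearing a negative charge on one carbon, with three C=C double bonds.
The 5-membered ring with one sulfur is fully conjugated (every ring atom contributes a p orbital); 2 ring double bonds (4 π electrons) plus a heteroatom lone pair (2) give 6 π electrons. 6 = 4(1)+2, so it is aromatic (thiophene).
The fused 6/5-membered bicyclic (with one sulfur) is a single π system with 9 sp² atoms and 10 π electrons from ring double bonds plus a heteroatom lone pair. 10 = 4(2)+2, so the system is aromatic and both rings count as aromatic (benzothiophene).
The 6-membered ring with one nitrogen is planar and fully conjugated; 3 ring double bonds give 6 π electrons. Since 6 = 4n+2 (n=1), it is aromatic (pyridine).
The 7-membered ring has only sp² ring atoms; a planar conformation would have a fully conjugated π system of 8 electrons. But 8 = 4(2), which is 4n not 4n+2, so it is not aromatic (cycloheptatrienyl anion).
4 of the 5 rings are aromatic. Total: 4.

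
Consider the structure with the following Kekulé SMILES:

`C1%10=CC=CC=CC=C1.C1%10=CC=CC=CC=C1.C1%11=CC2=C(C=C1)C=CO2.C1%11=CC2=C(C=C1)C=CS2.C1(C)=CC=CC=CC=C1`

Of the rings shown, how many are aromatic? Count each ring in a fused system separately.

The SMILES encodes an eight-membered carbon ring with four alternating C=C double bonds; an eight-membered carbon ring with four alternating C=C double bonds; a six-membered carbon ring with three alternating C=C double bonds, fused to a five-membered ring containing one oxygen and two C=C double bonds; a six-membered carbon ring with three alternating C=C double bonds, fused to a five-membered ring containing one sulfur and two C=C double bonds; an eight-membered carbon ring with four alternating C=C double bonds.
The 8-membered ring has only sp² ring atoms; a planar conformation would have a fully conjugated π system of 8 electrons. But 8 = 4(2), which is 4n not 4n+2, so it is not aromatic (cyclooctatetraene) — cyclooctatetraene distorts into a non-planar tub to avoid antiaromaticity.
The second 8-membered ring has only sp² ring atoms; a planar conformation would have a fully conjugated π system of 8 electrons. But 8 = 4(2), which is 4n not 4n+2, so it is not aromatic (cyclooctatetraene) — cyclooctatetraene distorts into a non-planar tub to avoid antiaromaticity.
The fused 6/5-membered bicyclic (with one oxygen) is a single π system with 9 sp² atoms and 10 π electrons from ring double bonds plus a heteroatom lone pair. 10 = 4(2)+2, so the system is aromatic and both rings count as aromatic (benzofuran).
The fused 6/5-membered bicyclic (with one sulfur) is a single π system with 9 sp² atoms and 10 π electrons from ring double bonds plus a heteroatom lone pair. 10 = 4(2)+2, so the system is aromatic and both rings count as aromatic (benzothiophene).
The third 8-membered ring has only sp² ring atoms; a planar conformation would have a fully conjugated π system of 8 electrons. But 8 = 4(2), which is 4n not 4n+2, so it is not aromatic (cyclooctatetraene) — cyclooctatetraene distorts into a non-planar tub to avoid antiaromaticity.
4 of the 7 rings are aromatic. Total: 4.

4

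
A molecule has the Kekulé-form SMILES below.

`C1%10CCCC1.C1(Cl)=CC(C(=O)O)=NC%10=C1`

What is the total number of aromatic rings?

1

The SMILES encodes a five-membered saturated carbon ring; a six-membered ring of five carbons and one nitrogen with three alternating double bonds.
The 5-membered ring has only sp³ atoms, so it is not fully conjugated — not aromatic (cyclopentane).
The 6-membered ring with one nitrogen is fully conjugated (every ring atom contributes a p orbital); 3 ring double bonds give 6 π electrons. Since 6 = 4n+2 (n=1), it is aromatic (pyridine).
1 of the 2 rings is aromatic. Total: 1.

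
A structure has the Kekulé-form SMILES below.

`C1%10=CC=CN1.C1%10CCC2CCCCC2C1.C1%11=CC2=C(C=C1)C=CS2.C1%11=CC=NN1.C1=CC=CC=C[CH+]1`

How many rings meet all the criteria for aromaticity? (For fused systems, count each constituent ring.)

5

The SMILES encodes a five-membered ring of four carbons and one nitrogen bearing a hydrogen, with two C=C double bonds; two fused six-membered saturated carbon rings; a six-membered carbon ring with three alternating C=C double bonds, fused to a five-membered ring containing one sulfur and two C=C double bonds; a five-membered ring with two adjacent nitrogens (one bearing H, one in a double bond) and two double bonds; a seven-membered all-carbon ring bearing a positive charge on one carbon, with three C=C double bonds.
The 5-membered ring with one N–H is fully conjugated (every ring atom contributes a p orbital); 2 ring double bonds (4 π electrons) plus a heteroatom lone pair (2) give 6 π electrons. 6 = 4(1)+2, so it is aromatic (pyrrole).
The 6-membered ring has only sp³ atoms, so it is not fully conjugated — not aromatic (cyclohexane ring).
The second 6-membered ring has only sp³ atoms, so it is not fully conjugated — not aromatic (cyclohexane ring).
The fused 6/5-membered bicyclic (with one sulfur) is a single π system with 9 sp² atoms and 10 π electrons from ring double bonds plus a heteroatom lone pair. 10 = 4(2)+2, so the system is aromatic and both rings count as aromatic (benzothiophene).
The 5-membered ring with two adjacent nitrogens (one N–H, one =N–) is fully conjugated (every ring atom contributes a p orbital); 2 ring double bonds (4 π electrons) plus a heteroatom lone pair (2) give 6 π electrons. That satisfies 4n+2 with n=1, so it is aromatic (pyrazole).
The 7-membered ring is fully conjugated (every ring atom contributes a p orbital); 3 ring double bonds (6 π electrons) plus the carbocation's empty p orbital (0, but keeps the ring conjugated) give 6 π electrons. 6 = 4(1)+2, so it is aromatic (tropylium cation).
5 of the 7 rings are aromatic. Total: 5.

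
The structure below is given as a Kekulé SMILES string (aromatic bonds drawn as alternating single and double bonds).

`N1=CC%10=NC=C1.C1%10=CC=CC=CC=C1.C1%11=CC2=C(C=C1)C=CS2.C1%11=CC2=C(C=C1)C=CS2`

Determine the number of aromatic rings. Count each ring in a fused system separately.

5

The SMILES encodes a six-membered ring with nitrogens at positions 1 and 4 and three alternating double bonds; an eight-membered carbon ring with four alternating C=C double bonds; a six-membered carbon ring with three alternating C=C double bonds, fused to a five-membered ring containing one sulfur and two C=C double bonds; a six-membered carbon ring with three alternating C=C double bonds, fused to a five-membered ring containing one sulfur and two C=C double bonds.
The 6-membered ring with two nitrogens (1,4) has a continuous p-orbital overlap around the ring; 3 ring double bonds give 6 π electrons. 6 = 4(1)+2, so it is aromatic (pyrazine).
The 8-membered ring has only sp² ring atoms; a planar conformation would have a fully conjugated π system of 8 electrons. But 8 = 4(2), which is 4n not 4n+2, so it is not aromatic (cyclooctatetraene) — cyclooctatetraene distorts into a non-planar tub to avoid antiaromaticity.
The fused 6/5-membered bicyclic (with one sulfur) is a single π system with 9 sp² atoms and 10 π electrons from ring double bonds plus a heteroatom lone pair. 10 = 4(2)+2, so the system is aromatic and both rings count as aromatic (benzothiophene).
The fused 6/5-membered bicyclic (with one sulfur) is a single π system with 9 sp² atoms and 10 π electrons from ring double bonds plus a heteroatom lone pair. 10 = 4(2)+2, so the system is aromatic and both rings count as aromatic (benzothiophene).
5 of the 6 rings are aromatic. Total: 5.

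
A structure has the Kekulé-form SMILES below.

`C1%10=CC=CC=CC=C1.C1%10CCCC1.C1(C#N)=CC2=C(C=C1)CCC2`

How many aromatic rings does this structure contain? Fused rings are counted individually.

The SMILES encodes an eight-membered carbon ring with four alternating C=C double bonds; a five-membered saturated carbon ring; a six-membered carbon ring with three alternating C=C double bonds, fused to a saturated five-membered carbon ring.
The 8-membered ring has only sp² ring atoms; a planar conformation would have a fully conjugated π system of 8 electrons. But 8 = 4(2), which is 4n not 4n+2, so it is not aromatic (cyclooctatetraene) — cyclooctatetraene distorts into a non-planar tub to avoid antiaromaticity.
The 5-membered ring has only sp³ atoms, so it is not fully conjugated — not aromatic (cyclopentane).
The 6-membered ring has a continuous p-orbital overlap around the ring; 3 ring double bonds give 6 π electrons. 6 = 4(1)+2, so it is aromatic (benzene ring).
The second 5-membered ring has three sp³ carbons, so it is not fully conjugated — not aromatic (cyclopentane ring).
1 of the 4 rings is aromatic. Total: 1.

1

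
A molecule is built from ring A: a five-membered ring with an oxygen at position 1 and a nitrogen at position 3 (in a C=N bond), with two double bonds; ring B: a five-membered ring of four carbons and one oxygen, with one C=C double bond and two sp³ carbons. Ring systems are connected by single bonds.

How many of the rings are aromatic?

1

Ring A is planar and fully conjugated; 2 ring double bonds (4 π electrons) plus a heteroatom lone pair (2) give 6 π electrons. 6 = 4(1)+2, so ring A is aromatic (oxazole).
Ring B has two sp³ carbons, so it is not fully conjugated — not aromatic (2,3-dihydrofuran).
Aromatic: A. Total: 1.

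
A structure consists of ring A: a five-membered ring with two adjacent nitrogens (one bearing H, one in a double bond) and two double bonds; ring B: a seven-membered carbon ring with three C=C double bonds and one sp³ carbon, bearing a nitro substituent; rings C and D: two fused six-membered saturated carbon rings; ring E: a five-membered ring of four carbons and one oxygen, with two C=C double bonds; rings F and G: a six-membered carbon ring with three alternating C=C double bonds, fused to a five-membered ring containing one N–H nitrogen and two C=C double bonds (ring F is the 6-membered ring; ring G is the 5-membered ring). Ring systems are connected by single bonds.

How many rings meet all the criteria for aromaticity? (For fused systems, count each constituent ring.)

Ring A is fully conjugated (every ring atom contributes a p orbital); 2 ring double bonds (4 π electrons) plus a heteroatom lone pair (2) give 6 π electrons. Since 6 = 4n+2 (n=1), ring A is aromatic (pyrazole).
Ring B has one sp³ carbon, so it is not fully conjugated — not aromatic (cycloheptatriene).
Ring C has only sp³ atoms, so it is not fully conjugated — not aromatic (cyclohexane ring).
Ring D has only sp³ atoms, so it is not fully conjugated — not aromatic (cyclohexane ring).
Ring E is fully conjugated (every ring atom contributes a p orbital); 2 ring double bonds (4 π electrons) plus a heteroatom lone pair (2) give 6 π electrons. Since 6 = 4n+2 (n=1), ring E is aromatic (furan).
Rings F and G form a fused bicyclic system (with one N–H) with 9 sp² atoms and 10 π electrons from ring double bonds plus a heteroatom lone pair. 10 = 4(2)+2, so the system is aromatic and both rings count as aromatic (indole).
Aromatic: A, E, F, G. Total: 4.

4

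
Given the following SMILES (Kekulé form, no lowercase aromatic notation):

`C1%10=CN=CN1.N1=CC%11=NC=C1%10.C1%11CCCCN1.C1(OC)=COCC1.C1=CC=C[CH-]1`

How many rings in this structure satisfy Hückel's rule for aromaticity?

The SMILES encodes a five-membered ring with nitrogens at positions 1 and 3 (one bearing H, one in a C=N bond) and two double bonds; a six-membered ring with nitrogens at positions 1 and 4 and three alternating double bonds; a six-membered saturated ring of five carbons and one N–H nitrogen; a five-membered ring of four carbons and one oxygen, with one C=C double bond and two sp³ carbons; a five-membered all-carbon ring bearing a negative charge on one carbon, with two C=C double bonds.
The 5-membered ring with two nitrogens (one N–H, one =N–) is fully conjugated (every ring atom contributes a p orbital); 2 ring double bonds (4 π electrons) plus a heteroatom lone pair (2) give 6 π electrons. 6 = 4(1)+2, so it is aromatic (imidazole).
The 6-membered ring with two nitrogens (1,4) has a continuous p-orbital overlap around the ring; 3 ring double bonds give 6 π electrons. That satisfies 4n+2 with n=1, so it is aromatic (pyrazine).
The 6-membered ring with one N–H has only sp³ atoms, so it is not fully conjugated — not aromatic (piperidine).
The 5-membered ring with one oxygen has two sp³ carbons, so it is not fully conjugated — not aromatic (2,3-dihydrofuran).
The 5-membered ring is planar and fully conjugated; 2 ring double bonds (4 π electrons) plus the carbanion lone pair (2) give 6 π electrons. 6 = 4(1)+2, so it is aromatic (cyclopentadienyl anion).
3 of the 5 rings are aromatic. Total: 3.

3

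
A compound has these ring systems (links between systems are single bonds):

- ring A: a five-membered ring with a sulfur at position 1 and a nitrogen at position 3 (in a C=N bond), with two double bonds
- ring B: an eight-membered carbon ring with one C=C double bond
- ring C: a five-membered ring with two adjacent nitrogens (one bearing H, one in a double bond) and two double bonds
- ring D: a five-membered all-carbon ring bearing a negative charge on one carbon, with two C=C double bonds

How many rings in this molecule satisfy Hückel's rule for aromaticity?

Ring A is fully conjugated (every ring atom contributes a p orbital); 2 ring double bonds (4 π electrons) plus a heteroatom lone pair (2) give 6 π electrons. 6 = 4(1)+2, so ring A is aromatic (thiazole).
Ring B has six sp³ carbons, so it is not fully conjugated — not aromatic (cyclooctene).
Ring C is fully conjugated (every ring atom contributes a p orbital); 2 ring double bonds (4 π electrons) plus a heteroatom lone pair (2) give 6 π electrons. 6 = 4(1)+2, so ring C is aromatic (pyrazole).
Ring D has a continuous p-orbital overlap around the ring; 2 ring double bonds (4 π electrons) plus the carbanion lone pair (2) give 6 π electrons. Since 6 = 4n+2 (n=1), ring D is aromatic (cyclopentadienyl anion).
Aromatic: A, C, D. Total: 3.

3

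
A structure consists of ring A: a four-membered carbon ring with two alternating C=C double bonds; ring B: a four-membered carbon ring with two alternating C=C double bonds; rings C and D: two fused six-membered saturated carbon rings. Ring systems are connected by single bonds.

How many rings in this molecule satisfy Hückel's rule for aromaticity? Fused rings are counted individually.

0

Ring A has only sp² ring atoms; a planar conformation would have a fully conjugated π system of 4 electrons. But 4 = 4(1), which is 4n not 4n+2, so ring A is not aromatic (cyclobutadiene) — cyclobutadiene is antiaromatic and distorts to a rectangle.
Ring B has only sp² ring atoms; a planar conformation would have a fully conjugated π system of 4 electrons. But 4 = 4(1), which is 4n not 4n+2, so ring B is not aromatic (cyclobutadiene) — cyclobutadiene is antiaromatic and distorts to a rectangle.
Ring C has only sp³ atoms, so it is not fully conjugated — not aromatic (cyclohexane ring).
Ring D has only sp³ atoms, so it is not fully conjugated — not aromatic (cyclohexane ring).
No ring is aromatic. Total: 0.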